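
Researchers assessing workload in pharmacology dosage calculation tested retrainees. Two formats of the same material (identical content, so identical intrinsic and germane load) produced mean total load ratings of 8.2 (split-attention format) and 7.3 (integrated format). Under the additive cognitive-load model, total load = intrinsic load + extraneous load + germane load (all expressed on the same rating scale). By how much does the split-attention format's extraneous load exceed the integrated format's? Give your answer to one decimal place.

Intrinsic and germane load are equal across formats, so the difference in total load equals the difference in extraneous load.
Extraneous-load difference = 8.2 − 7.3 = 0.9.

0.9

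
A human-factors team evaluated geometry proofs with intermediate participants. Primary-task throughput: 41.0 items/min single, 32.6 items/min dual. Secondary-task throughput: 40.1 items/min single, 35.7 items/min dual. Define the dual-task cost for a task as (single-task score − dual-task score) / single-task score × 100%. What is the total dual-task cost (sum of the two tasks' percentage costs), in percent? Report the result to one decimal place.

31.5

Primary cost = (41.0 − 32.6) / 41.0 × 100% = 20.4878%.
Secondary cost = (40.1 − 35.7) / 40.1 × 100% = 10.9726%.
Total = 20.4878% + 10.9726% = 31.4604% ≈ 31.5%.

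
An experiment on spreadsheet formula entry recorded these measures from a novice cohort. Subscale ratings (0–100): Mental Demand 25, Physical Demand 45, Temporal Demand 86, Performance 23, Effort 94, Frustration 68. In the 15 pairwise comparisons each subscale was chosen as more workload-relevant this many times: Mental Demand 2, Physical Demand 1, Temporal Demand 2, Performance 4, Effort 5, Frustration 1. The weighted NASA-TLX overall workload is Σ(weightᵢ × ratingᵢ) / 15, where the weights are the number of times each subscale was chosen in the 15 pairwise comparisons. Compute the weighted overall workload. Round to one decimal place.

59.8

The tallies are the weights (they sum to 15).
Weighted sum = 2·25 + 1·45 + 2·86 + 4·23 + 5·94 + 1·68
            = 50 + 45 + 172 + 92 + 470 + 68 = 897.
Overall workload = 897 / 15 = 59.8000 ≈ 59.8.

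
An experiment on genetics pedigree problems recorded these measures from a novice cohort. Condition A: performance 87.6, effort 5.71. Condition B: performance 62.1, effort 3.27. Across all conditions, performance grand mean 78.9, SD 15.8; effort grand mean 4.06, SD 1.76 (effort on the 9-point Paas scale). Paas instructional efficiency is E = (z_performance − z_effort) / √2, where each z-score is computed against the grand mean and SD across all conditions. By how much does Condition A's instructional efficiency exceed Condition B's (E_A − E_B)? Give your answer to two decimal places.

Condition A: z_P = (87.6 − 78.9)/15.8 = 0.5506; z_E = (5.71 − 4.06)/1.76 = 0.9375; E_A = (0.5506 − 0.9375)/√2 = -0.2736.
Condition B: z_P = (62.1 − 78.9)/15.8 = -1.0633; z_E = (3.27 − 4.06)/1.76 = -0.4489; E_B = (-1.0633 − (-0.4489))/√2 = -0.4344.
E_A − E_B = -0.2736 − (-0.4344) = 0.1608 ≈ 0.16.

0.16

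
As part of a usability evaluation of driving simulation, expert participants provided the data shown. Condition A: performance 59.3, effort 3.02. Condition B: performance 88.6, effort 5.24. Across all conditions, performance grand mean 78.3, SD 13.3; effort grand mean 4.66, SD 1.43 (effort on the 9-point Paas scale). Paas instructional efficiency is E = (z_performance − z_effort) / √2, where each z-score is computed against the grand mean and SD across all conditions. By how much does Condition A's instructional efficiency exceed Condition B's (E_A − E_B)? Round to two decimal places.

Condition A: z_P = (59.3 − 78.3)/13.3 = -1.4286; z_E = (3.02 − 4.66)/1.43 = -1.1469; E_A = (-1.4286 − (-1.1469))/√2 = -0.1992.
Condition B: z_P = (88.6 − 78.3)/13.3 = 0.7744; z_E = (5.24 − 4.66)/1.43 = 0.4056; E_B = (0.7744 − 0.4056)/√2 = 0.2608.
E_A − E_B = -0.1992 − 0.2608 = -0.4600 ≈ -0.46.

-0.46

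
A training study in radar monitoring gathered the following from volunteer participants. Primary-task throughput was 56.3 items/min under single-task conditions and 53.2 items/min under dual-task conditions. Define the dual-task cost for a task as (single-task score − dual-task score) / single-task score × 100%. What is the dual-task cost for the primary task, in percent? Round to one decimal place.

5.5

Cost = (56.3 − 53.2) / 56.3 × 100%
     = 3.1000 / 56.3 × 100% = 5.5062%.
≈ 5.5%.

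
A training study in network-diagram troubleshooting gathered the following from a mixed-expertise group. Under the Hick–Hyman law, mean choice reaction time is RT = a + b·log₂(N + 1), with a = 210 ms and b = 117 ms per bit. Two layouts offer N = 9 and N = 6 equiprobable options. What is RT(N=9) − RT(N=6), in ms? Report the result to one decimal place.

60.2

RT(9) = 210 + 117·log₂(10) = 210 + 117·3.3219 = 598.6623 ms.
RT(6) = 210 + 117·log₂(7) = 210 + 117·2.8074 = 538.4658 ms.
Difference = 598.6623 − 538.4658 = 60.1965 ≈ 60.2 ms.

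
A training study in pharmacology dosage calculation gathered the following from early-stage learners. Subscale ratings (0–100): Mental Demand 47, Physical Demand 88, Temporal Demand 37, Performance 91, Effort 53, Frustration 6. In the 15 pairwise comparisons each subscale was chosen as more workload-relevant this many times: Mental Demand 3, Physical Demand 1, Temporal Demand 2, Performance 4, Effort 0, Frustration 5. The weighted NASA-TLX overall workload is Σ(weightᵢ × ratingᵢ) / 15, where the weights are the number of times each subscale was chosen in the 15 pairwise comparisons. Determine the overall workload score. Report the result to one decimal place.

The tallies are the weights (they sum to 15).
Weighted sum = 3·47 + 1·88 + 2·37 + 4·91 + 0·53 + 5·6
            = 141 + 88 + 74 + 364 + 0 + 30 = 697.
Overall workload = 697 / 15 = 46.4667 ≈ 46.5.

46.5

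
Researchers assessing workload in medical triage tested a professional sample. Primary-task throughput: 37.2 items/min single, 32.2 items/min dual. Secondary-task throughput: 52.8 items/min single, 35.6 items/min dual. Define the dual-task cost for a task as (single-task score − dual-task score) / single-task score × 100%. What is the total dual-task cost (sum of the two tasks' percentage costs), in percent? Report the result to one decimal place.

Primary cost = (37.2 − 32.2) / 37.2 × 100% = 13.4409%.
Secondary cost = (52.8 − 35.6) / 52.8 × 100% = 32.5758%.
Total = 13.4409% + 32.5758% = 46.0167% ≈ 46.0%.

46.0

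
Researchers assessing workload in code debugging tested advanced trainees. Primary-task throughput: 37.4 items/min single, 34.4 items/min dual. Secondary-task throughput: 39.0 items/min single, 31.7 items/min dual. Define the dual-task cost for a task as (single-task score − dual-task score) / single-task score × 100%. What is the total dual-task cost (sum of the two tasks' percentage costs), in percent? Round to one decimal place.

26.7

Primary cost = (37.4 − 34.4) / 37.4 × 100% = 8.0214%.
Secondary cost = (39.0 − 31.7) / 39.0 × 100% = 18.7179%.
Total = 8.0214% + 18.7179% = 26.7393% ≈ 26.7%.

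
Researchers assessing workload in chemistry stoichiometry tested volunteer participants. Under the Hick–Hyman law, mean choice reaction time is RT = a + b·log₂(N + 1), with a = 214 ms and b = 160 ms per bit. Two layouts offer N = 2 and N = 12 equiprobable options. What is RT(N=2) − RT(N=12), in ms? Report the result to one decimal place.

RT(2) = 214 + 160·log₂(3) = 214 + 160·1.5850 = 467.6000 ms.
RT(12) = 214 + 160·log₂(13) = 214 + 160·3.7004 = 806.0640 ms.
Difference = 467.6000 − 806.0640 = -338.4640 ≈ -338.5 ms.

-338.5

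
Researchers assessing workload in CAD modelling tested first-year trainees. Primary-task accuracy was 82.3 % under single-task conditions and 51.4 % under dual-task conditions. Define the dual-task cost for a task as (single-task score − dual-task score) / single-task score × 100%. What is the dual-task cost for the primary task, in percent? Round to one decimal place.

Cost = (82.3 − 51.4) / 82.3 × 100%
     = 30.9000 / 82.3 × 100% = 37.5456%.
≈ 37.5%.

37.5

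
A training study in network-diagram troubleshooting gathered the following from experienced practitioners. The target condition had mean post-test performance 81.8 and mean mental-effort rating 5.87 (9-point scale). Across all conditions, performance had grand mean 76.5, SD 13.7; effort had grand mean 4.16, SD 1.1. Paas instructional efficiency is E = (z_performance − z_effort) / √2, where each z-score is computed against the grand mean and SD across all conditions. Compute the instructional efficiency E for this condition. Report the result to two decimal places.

z_performance = (81.8 − 76.5) / 13.7 = 5.3000 / 13.7 = 0.3869.
z_effort = (5.87 − 4.16) / 1.1 = 1.7100 / 1.1 = 1.5545.
z_P − z_E = 0.3869 − 1.5545 = -1.1676.
E = -1.1676 / √2 = -1.1676 / 1.41421 = -0.8256 ≈ -0.83.

-0.83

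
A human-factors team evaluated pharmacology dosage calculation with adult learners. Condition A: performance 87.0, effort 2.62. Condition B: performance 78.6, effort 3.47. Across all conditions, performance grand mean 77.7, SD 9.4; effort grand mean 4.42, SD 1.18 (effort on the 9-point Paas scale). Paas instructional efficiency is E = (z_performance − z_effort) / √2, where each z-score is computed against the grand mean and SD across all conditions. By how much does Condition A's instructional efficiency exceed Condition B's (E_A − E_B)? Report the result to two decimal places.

Condition A: z_P = (87.0 − 77.7)/9.4 = 0.9894; z_E = (2.62 − 4.42)/1.18 = -1.5254; E_A = (0.9894 − (-1.5254))/√2 = 1.7782.
Condition B: z_P = (78.6 − 77.7)/9.4 = 0.0957; z_E = (3.47 − 4.42)/1.18 = -0.8051; E_B = (0.0957 − (-0.8051))/√2 = 0.6370.
E_A − E_B = 1.7782 − 0.6370 = 1.1412 ≈ 1.14.

1.14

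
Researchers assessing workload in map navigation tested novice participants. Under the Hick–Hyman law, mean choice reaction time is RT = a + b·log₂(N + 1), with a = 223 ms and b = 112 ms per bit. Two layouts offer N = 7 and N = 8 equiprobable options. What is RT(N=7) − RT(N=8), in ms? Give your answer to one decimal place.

RT(7) = 223 + 112·log₂(8) = 223 + 112·3.0000 = 559.0000 ms.
RT(8) = 223 + 112·log₂(9) = 223 + 112·3.1699 = 578.0288 ms.
Difference = 559.0000 − 578.0288 = -19.0288 ≈ -19.0 ms.

-19.0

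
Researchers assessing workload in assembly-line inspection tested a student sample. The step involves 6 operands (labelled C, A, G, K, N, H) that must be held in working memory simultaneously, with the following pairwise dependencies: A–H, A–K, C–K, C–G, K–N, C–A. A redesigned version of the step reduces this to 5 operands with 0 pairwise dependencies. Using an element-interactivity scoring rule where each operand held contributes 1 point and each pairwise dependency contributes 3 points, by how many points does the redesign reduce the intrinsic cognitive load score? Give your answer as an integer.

Original: 6 × 1 + 6 × 3 = 6 + 18 = 24.
Redesigned: 5 × 1 + 0 × 3 = 5 + 0 = 5.
Reduction = 24 − 5 = 19.

19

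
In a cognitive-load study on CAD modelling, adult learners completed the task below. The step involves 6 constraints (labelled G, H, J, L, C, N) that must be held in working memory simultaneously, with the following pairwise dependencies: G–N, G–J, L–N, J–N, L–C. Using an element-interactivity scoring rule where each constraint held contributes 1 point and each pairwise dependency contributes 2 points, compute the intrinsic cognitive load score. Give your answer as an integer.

16

Count of constraints held simultaneously: 6.
Count of pairwise dependencies listed: 5.
Element contribution: 6 × 1 = 6.
Interaction contribution: 5 × 2 = 10.
Intrinsic load = 6 + 10 = 16.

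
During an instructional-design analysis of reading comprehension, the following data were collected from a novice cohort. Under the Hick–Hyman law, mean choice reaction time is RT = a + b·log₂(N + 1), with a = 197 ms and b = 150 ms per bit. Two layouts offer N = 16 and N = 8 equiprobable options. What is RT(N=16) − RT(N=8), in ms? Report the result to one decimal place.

RT(16) = 197 + 150·log₂(17) = 197 + 150·4.0875 = 810.1250 ms.
RT(8) = 197 + 150·log₂(9) = 197 + 150·3.1699 = 672.4850 ms.
Difference = 810.1250 − 672.4850 = 137.6400 ≈ 137.6 ms.

137.6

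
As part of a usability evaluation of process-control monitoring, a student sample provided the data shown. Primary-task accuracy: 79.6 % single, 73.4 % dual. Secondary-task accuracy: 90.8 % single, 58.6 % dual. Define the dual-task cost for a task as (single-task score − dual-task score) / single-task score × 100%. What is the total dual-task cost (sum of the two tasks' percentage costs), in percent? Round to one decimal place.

Primary cost = (79.6 − 73.4) / 79.6 × 100% = 7.7889%.
Secondary cost = (90.8 − 58.6) / 90.8 × 100% = 35.4626%.
Total = 7.7889% + 35.4626% = 43.2515% ≈ 43.3%.

43.3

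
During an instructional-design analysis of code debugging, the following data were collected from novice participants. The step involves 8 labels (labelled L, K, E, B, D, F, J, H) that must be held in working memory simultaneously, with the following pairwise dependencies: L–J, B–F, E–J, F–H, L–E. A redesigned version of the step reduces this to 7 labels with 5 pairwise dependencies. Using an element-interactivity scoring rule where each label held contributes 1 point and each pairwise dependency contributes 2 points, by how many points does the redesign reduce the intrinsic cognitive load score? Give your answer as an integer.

Original: 8 × 1 + 5 × 2 = 8 + 10 = 18.
Redesigned: 7 × 1 + 5 × 2 = 7 + 10 = 17.
Reduction = 18 − 17 = 1.

1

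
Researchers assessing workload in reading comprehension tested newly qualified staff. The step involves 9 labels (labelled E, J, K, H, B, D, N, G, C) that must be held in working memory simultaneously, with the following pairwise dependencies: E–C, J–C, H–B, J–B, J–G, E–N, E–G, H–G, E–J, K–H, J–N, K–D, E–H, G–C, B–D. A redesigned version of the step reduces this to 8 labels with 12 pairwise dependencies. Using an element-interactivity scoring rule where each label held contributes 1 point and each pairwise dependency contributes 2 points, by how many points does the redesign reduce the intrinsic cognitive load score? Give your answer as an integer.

7

Original: 9 × 1 + 15 × 2 = 9 + 30 = 39.
Redesigned: 8 × 1 + 12 × 2 = 8 + 24 = 32.
Reduction = 39 − 32 = 7.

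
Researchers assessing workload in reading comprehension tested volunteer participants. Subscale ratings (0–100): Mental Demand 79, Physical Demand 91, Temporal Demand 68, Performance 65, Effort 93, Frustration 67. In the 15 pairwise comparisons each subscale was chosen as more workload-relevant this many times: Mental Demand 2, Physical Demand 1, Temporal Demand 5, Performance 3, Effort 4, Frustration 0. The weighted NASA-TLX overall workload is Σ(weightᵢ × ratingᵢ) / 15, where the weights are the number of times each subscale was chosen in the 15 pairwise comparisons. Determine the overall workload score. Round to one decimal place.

77.1

The tallies are the weights (they sum to 15).
Weighted sum = 2·79 + 1·91 + 5·68 + 3·65 + 4·93 + 0·67
            = 158 + 91 + 340 + 195 + 372 + 0 = 1156.
Overall workload = 1156 / 15 = 77.0667 ≈ 77.1.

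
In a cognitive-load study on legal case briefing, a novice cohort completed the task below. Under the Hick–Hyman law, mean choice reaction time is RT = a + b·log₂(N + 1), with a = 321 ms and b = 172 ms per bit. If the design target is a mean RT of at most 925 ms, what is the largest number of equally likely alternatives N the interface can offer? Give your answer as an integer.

10

Set 321 + 172·log₂(N + 1) ≤ 925.
log₂(N + 1) ≤ (925 − 321) / 172 = 3.5116.
N + 1 ≤ 2^3.5116 = 11.4050.
N ≤ 10.4050, so the largest integer N is 10.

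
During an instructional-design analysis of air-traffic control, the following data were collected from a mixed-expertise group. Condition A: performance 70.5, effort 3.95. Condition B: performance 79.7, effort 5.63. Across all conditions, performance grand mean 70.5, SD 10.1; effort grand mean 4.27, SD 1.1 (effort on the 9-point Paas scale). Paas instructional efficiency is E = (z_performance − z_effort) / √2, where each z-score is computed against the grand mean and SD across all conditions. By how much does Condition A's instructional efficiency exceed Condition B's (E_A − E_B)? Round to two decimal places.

0.44

Condition A: z_P = (70.5 − 70.5)/10.1 = 0.0000; z_E = (3.95 − 4.27)/1.1 = -0.2909; E_A = (0.0000 − (-0.2909))/√2 = 0.2057.
Condition B: z_P = (79.7 − 70.5)/10.1 = 0.9109; z_E = (5.63 − 4.27)/1.1 = 1.2364; E_B = (0.9109 − 1.2364)/√2 = -0.2302.
E_A − E_B = 0.2057 − (-0.2302) = 0.4359 ≈ 0.44.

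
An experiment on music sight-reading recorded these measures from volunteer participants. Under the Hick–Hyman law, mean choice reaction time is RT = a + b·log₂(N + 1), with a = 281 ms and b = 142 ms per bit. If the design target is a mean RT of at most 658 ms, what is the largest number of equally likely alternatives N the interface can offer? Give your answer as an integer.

Set 281 + 142·log₂(N + 1) ≤ 658.
log₂(N + 1) ≤ (658 − 281) / 142 = 2.6549.
N + 1 ≤ 2^2.6549 = 6.2980.
N ≤ 5.2980, so the largest integer N is 5.

5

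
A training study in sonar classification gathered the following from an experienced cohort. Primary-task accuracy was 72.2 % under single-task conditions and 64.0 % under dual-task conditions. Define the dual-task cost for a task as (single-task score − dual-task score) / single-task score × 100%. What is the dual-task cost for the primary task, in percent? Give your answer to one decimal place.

Cost = (72.2 − 64.0) / 72.2 × 100%
     = 8.2000 / 72.2 × 100% = 11.3573%.
≈ 11.4%.

11.4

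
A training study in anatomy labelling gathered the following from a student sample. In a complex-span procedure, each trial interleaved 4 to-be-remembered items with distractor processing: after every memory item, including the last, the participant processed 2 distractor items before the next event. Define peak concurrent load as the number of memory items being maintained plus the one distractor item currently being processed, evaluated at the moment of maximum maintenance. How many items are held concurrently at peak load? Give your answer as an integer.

Maintenance is greatest during the distractor(s) after memory item 4: all 4 memory items are being held.
One distractor item is concurrently being processed.
Peak concurrent load = 4 + 1 = 5 items.

5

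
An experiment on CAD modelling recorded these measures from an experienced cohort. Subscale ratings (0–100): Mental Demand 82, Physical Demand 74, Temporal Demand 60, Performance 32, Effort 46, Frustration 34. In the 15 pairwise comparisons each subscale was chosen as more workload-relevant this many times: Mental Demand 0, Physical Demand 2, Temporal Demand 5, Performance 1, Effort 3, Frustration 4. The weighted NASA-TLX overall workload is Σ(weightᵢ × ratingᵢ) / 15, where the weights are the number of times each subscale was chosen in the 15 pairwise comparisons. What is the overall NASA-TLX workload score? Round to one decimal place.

50.3

The tallies are the weights (they sum to 15).
Weighted sum = 0·82 + 2·74 + 5·60 + 1·32 + 3·46 + 4·34
            = 0 + 148 + 300 + 32 + 138 + 136 = 754.
Overall workload = 754 / 15 = 50.2667 ≈ 50.3.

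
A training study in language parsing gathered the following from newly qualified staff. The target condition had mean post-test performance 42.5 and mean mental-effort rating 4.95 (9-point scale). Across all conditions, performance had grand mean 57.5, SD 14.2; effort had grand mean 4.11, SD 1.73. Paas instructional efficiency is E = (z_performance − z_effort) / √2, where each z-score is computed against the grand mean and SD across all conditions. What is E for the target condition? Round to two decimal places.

-1.09

z_performance = (42.5 − 57.5) / 14.2 = -15.0000 / 14.2 = -1.0563.
z_effort = (4.95 − 4.11) / 1.73 = 0.8400 / 1.73 = 0.4855.
z_P − z_E = -1.0563 − 0.4855 = -1.5418.
E = -1.5418 / √2 = -1.5418 / 1.41421 = -1.0902 ≈ -1.09.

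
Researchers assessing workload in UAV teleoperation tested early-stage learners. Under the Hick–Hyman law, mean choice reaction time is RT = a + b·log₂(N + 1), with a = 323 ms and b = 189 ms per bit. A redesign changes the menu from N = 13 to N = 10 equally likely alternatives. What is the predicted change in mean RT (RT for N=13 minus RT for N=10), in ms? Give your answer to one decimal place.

65.8

RT(13) = 323 + 189·log₂(14) = 323 + 189·3.8074 = 1042.5986 ms.
RT(10) = 323 + 189·log₂(11) = 323 + 189·3.4594 = 976.8266 ms.
Difference = 1042.5986 − 976.8266 = 65.7720 ≈ 65.8 ms.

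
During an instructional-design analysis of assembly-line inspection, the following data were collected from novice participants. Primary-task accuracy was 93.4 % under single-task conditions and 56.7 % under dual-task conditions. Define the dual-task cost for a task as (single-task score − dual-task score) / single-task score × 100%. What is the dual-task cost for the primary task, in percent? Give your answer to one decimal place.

Cost = (93.4 − 56.7) / 93.4 × 100%
     = 36.7000 / 93.4 × 100% = 39.2934%.
≈ 39.3%.

39.3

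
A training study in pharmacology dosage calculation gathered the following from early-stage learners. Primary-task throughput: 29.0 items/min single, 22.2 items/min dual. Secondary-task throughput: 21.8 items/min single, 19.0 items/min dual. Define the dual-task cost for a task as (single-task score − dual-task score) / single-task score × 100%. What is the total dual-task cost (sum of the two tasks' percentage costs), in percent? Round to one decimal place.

Primary cost = (29.0 − 22.2) / 29.0 × 100% = 23.4483%.
Secondary cost = (21.8 − 19.0) / 21.8 × 100% = 12.8440%.
Total = 23.4483% + 12.8440% = 36.2923% ≈ 36.3%.

36.3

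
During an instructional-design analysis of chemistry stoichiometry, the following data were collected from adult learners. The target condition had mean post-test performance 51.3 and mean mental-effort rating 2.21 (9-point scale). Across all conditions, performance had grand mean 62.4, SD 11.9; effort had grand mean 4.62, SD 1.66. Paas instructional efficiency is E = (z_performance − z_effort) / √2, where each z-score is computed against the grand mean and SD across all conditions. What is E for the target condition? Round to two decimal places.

z_performance = (51.3 − 62.4) / 11.9 = -11.1000 / 11.9 = -0.9328.
z_effort = (2.21 − 4.62) / 1.66 = -2.4100 / 1.66 = -1.4518.
z_P − z_E = -0.9328 − (-1.4518) = 0.5190.
E = 0.5190 / √2 = 0.5190 / 1.41421 = 0.3670 ≈ 0.37.

0.37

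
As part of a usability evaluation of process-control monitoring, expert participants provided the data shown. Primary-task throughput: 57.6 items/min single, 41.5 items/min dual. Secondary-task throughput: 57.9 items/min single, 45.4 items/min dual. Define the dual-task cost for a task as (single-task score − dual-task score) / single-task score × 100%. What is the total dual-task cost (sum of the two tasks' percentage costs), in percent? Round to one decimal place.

49.5

Primary cost = (57.6 − 41.5) / 57.6 × 100% = 27.9514%.
Secondary cost = (57.9 − 45.4) / 57.9 × 100% = 21.5889%.
Total = 27.9514% + 21.5889% = 49.5403% ≈ 49.5%.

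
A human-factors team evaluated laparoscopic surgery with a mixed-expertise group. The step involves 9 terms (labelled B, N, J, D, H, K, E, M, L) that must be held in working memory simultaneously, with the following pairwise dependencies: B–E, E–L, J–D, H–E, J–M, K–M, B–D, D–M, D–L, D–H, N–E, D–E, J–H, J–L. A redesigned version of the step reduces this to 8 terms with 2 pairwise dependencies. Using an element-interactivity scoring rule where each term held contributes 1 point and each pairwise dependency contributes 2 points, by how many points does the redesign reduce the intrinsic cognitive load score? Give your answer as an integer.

25

Original: 9 × 1 + 14 × 2 = 9 + 28 = 37.
Redesigned: 8 × 1 + 2 × 2 = 8 + 4 = 12.
Reduction = 37 − 12 = 25.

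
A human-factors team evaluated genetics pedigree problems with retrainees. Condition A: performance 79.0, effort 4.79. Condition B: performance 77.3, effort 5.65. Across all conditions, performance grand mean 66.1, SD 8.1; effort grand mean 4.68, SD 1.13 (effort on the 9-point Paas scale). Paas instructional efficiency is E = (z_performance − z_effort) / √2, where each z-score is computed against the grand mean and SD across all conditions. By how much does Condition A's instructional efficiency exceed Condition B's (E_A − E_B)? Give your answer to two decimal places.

0.69

Condition A: z_P = (79.0 − 66.1)/8.1 = 1.5926; z_E = (4.79 − 4.68)/1.13 = 0.0973; E_A = (1.5926 − 0.0973)/√2 = 1.0573.
Condition B: z_P = (77.3 − 66.1)/8.1 = 1.3827; z_E = (5.65 − 4.68)/1.13 = 0.8584; E_B = (1.3827 − 0.8584)/√2 = 0.3707.
E_A − E_B = 1.0573 − 0.3707 = 0.6866 ≈ 0.69.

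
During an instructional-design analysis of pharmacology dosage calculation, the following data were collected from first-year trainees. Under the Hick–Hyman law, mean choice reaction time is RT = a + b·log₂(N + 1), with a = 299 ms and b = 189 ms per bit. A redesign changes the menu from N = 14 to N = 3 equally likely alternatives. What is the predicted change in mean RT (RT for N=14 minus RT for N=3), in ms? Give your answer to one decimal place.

RT(14) = 299 + 189·log₂(15) = 299 + 189·3.9069 = 1037.4041 ms.
RT(3) = 299 + 189·log₂(4) = 299 + 189·2.0000 = 677.0000 ms.
Difference = 1037.4041 − 677.0000 = 360.4041 ≈ 360.4 ms.

360.4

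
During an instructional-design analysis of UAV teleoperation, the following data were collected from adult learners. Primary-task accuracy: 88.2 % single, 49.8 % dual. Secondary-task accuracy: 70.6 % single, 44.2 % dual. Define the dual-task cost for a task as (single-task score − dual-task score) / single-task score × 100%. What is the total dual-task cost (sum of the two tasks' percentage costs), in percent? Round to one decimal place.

Primary cost = (88.2 − 49.8) / 88.2 × 100% = 43.5374%.
Secondary cost = (70.6 − 44.2) / 70.6 × 100% = 37.3938%.
Total = 43.5374% + 37.3938% = 80.9312% ≈ 80.9%.

80.9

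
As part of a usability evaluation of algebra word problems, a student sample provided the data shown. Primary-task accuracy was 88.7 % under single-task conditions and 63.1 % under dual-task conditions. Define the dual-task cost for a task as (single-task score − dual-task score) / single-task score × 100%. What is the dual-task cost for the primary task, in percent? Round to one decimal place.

28.9

Cost = (88.7 − 63.1) / 88.7 × 100%
     = 25.6000 / 88.7 × 100% = 28.8613%.
≈ 28.9%.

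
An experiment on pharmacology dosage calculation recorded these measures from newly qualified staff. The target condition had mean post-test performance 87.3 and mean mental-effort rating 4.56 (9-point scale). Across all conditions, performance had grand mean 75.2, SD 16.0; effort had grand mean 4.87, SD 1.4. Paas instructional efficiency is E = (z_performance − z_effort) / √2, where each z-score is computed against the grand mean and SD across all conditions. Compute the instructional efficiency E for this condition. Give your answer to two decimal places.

z_performance = (87.3 − 75.2) / 16.0 = 12.1000 / 16.0 = 0.7562.
z_effort = (4.56 − 4.87) / 1.4 = -0.3100 / 1.4 = -0.2214.
z_P − z_E = 0.7562 − (-0.2214) = 0.9776.
E = 0.9776 / √2 = 0.9776 / 1.41421 = 0.6913 ≈ 0.69.

0.69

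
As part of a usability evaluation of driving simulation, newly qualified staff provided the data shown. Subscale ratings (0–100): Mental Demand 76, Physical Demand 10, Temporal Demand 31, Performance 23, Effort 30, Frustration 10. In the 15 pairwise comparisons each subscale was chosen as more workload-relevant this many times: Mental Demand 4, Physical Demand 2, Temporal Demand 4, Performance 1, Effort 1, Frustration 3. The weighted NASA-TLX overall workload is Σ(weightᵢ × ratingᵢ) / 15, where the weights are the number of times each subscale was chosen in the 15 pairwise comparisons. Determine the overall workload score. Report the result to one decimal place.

The tallies are the weights (they sum to 15).
Weighted sum = 4·76 + 2·10 + 4·31 + 1·23 + 1·30 + 3·10
            = 304 + 20 + 124 + 23 + 30 + 30 = 531.
Overall workload = 531 / 15 = 35.4000 ≈ 35.4.

35.4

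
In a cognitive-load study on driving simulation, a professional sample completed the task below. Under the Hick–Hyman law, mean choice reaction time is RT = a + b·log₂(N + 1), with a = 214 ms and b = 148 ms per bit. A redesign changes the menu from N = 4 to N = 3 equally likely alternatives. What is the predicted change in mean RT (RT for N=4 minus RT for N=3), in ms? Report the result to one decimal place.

47.6

RT(4) = 214 + 148·log₂(5) = 214 + 148·2.3219 = 557.6412 ms.
RT(3) = 214 + 148·log₂(4) = 214 + 148·2.0000 = 510.0000 ms.
Difference = 557.6412 − 510.0000 = 47.6412 ≈ 47.6 ms.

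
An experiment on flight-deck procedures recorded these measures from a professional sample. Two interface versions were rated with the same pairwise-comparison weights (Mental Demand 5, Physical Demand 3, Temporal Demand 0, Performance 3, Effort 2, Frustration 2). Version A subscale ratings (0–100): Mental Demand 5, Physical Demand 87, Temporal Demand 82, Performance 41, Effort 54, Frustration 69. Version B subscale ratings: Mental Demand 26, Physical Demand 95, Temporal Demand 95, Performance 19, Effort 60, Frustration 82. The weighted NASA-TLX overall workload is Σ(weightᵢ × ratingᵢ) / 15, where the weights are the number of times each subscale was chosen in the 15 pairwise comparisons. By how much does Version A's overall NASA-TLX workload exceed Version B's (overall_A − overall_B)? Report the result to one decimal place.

Version A weighted sum = 5·5 + 3·87 + 0·82 + 3·41 + 2·54 + 2·69 = 25 + 261 + 0 + 123 + 108 + 138 = 655; overall_A = 655/15 = 43.6667.
Version B weighted sum = 5·26 + 3·95 + 0·95 + 3·19 + 2·60 + 2·82 = 130 + 285 + 0 + 57 + 120 + 164 = 756; overall_B = 756/15 = 50.4000.
Difference = 43.6667 − 50.4000 = -6.7333 ≈ -6.7.

-6.7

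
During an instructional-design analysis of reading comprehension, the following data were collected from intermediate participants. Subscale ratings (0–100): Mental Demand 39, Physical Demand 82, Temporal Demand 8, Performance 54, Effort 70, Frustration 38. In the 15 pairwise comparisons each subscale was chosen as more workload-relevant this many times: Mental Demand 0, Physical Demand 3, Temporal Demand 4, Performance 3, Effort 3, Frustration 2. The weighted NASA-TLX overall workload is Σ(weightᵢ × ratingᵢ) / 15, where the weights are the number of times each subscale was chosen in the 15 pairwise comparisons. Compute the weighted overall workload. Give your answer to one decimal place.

48.4

The tallies are the weights (they sum to 15).
Weighted sum = 0·39 + 3·82 + 4·8 + 3·54 + 3·70 + 2·38
            = 0 + 246 + 32 + 162 + 210 + 76 = 726.
Overall workload = 726 / 15 = 48.4000 ≈ 48.4.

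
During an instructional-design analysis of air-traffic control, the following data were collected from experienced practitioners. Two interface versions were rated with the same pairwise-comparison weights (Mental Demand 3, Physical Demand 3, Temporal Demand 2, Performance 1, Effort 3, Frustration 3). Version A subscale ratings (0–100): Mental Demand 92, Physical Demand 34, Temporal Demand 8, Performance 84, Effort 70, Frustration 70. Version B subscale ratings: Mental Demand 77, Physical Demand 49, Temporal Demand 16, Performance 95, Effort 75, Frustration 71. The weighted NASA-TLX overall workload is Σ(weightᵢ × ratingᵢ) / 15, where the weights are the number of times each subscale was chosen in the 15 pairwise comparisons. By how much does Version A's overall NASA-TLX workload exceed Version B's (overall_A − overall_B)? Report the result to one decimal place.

Version A weighted sum = 3·92 + 3·34 + 2·8 + 1·84 + 3·70 + 3·70 = 276 + 102 + 16 + 84 + 210 + 210 = 898; overall_A = 898/15 = 59.8667.
Version B weighted sum = 3·77 + 3·49 + 2·16 + 1·95 + 3·75 + 3·71 = 231 + 147 + 32 + 95 + 225 + 213 = 943; overall_B = 943/15 = 62.8667.
Difference = 59.8667 − 62.8667 = -3.0000 ≈ -3.0.

-3.0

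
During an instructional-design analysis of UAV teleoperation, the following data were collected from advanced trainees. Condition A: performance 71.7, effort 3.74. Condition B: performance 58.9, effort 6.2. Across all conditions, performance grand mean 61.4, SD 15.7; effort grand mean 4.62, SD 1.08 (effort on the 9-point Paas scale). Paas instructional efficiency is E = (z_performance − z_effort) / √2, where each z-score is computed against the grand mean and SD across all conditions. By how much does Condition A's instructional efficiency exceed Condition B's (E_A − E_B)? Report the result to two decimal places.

Condition A: z_P = (71.7 − 61.4)/15.7 = 0.6561; z_E = (3.74 − 4.62)/1.08 = -0.8148; E_A = (0.6561 − (-0.8148))/√2 = 1.0401.
Condition B: z_P = (58.9 − 61.4)/15.7 = -0.1592; z_E = (6.2 − 4.62)/1.08 = 1.4630; E_B = (-0.1592 − 1.4630)/√2 = -1.1471.
E_A − E_B = 1.0401 − (-1.1471) = 2.1872 ≈ 2.19.

2.19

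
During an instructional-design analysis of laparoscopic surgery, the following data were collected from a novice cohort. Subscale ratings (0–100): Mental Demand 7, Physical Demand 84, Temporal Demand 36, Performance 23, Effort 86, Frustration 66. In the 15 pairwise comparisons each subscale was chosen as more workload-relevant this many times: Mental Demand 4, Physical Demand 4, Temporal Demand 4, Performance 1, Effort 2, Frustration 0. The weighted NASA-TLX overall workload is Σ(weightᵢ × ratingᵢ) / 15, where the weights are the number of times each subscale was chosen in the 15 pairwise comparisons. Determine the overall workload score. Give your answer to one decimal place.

46.9

The tallies are the weights (they sum to 15).
Weighted sum = 4·7 + 4·84 + 4·36 + 1·23 + 2·86 + 0·66
            = 28 + 336 + 144 + 23 + 172 + 0 = 703.
Overall workload = 703 / 15 = 46.8667 ≈ 46.9.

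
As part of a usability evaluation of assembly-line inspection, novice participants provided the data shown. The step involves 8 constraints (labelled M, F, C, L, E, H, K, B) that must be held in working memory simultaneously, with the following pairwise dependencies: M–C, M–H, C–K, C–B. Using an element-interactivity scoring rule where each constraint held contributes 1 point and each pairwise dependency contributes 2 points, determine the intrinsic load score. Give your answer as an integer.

16

Count of constraints held simultaneously: 8.
Count of pairwise dependencies listed: 4.
Element contribution: 8 × 1 = 8.
Interaction contribution: 4 × 2 = 8.
Intrinsic load = 8 + 8 = 16.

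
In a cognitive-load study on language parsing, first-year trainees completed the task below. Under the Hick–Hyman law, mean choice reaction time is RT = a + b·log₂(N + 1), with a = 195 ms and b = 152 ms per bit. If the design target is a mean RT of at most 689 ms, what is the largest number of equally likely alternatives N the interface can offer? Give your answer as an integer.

Set 195 + 152·log₂(N + 1) ≤ 689.
log₂(N + 1) ≤ (689 − 195) / 152 = 3.2500.
N + 1 ≤ 2^3.2500 = 9.5137.
N ≤ 8.5137, so the largest integer N is 8.

8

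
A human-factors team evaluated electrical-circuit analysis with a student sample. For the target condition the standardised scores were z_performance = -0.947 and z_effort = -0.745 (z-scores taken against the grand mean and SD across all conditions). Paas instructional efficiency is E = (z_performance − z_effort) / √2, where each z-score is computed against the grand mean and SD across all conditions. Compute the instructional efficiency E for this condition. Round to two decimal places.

z_P − z_E = -0.947 − (-0.745) = -0.2020.
E = -0.2020 / √2 = -0.2020 / 1.41421 = -0.1428 ≈ -0.14.

-0.14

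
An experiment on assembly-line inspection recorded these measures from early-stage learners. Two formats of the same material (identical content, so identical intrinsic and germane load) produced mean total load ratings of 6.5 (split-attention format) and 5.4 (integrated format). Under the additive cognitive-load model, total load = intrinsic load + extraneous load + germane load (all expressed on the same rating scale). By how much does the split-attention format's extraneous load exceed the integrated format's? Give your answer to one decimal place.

1.1

Intrinsic and germane load are equal across formats, so the difference in total load equals the difference in extraneous load.
Extraneous-load difference = 6.5 − 5.4 = 1.1.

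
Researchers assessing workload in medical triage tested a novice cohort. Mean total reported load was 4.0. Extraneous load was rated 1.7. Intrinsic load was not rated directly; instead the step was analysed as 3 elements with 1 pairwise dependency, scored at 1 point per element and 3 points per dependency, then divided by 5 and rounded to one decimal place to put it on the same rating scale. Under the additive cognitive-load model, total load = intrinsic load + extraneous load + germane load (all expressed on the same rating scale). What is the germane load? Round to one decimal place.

Intrinsic (element-interactivity): (3 × 1 + 1 × 3) / 5 = 6 / 5 = 1.2000 → 1.2.
germane load = total − intrinsic − extraneous
             = 4.0 − 1.2 − 1.7 = 1.1.

1.1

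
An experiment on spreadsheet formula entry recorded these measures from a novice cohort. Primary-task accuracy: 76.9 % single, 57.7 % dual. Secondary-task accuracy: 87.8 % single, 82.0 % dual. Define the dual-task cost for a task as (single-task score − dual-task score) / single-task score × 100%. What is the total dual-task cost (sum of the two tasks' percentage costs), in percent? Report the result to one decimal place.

31.6

Primary cost = (76.9 − 57.7) / 76.9 × 100% = 24.9675%.
Secondary cost = (87.8 − 82.0) / 87.8 × 100% = 6.6059%.
Total = 24.9675% + 6.6059% = 31.5734% ≈ 31.6%.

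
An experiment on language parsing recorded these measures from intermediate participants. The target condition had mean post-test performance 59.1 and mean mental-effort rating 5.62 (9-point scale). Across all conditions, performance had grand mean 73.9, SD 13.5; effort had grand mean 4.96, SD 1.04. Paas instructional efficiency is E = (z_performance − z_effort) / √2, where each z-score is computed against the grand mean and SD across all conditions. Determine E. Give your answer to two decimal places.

-1.22

z_performance = (59.1 − 73.9) / 13.5 = -14.8000 / 13.5 = -1.0963.
z_effort = (5.62 − 4.96) / 1.04 = 0.6600 / 1.04 = 0.6346.
z_P − z_E = -1.0963 − 0.6346 = -1.7309.
E = -1.7309 / √2 = -1.7309 / 1.41421 = -1.2239 ≈ -1.22.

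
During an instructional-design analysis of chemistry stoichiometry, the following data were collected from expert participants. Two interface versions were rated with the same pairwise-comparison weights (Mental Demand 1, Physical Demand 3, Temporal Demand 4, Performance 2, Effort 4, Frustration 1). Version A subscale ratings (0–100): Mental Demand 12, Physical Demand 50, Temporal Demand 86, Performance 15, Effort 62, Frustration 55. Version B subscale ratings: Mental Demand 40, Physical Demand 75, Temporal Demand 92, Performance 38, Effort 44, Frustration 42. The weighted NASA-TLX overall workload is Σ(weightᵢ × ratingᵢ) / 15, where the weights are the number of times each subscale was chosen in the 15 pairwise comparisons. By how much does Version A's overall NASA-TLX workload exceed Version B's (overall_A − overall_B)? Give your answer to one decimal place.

Version A weighted sum = 1·12 + 3·50 + 4·86 + 2·15 + 4·62 + 1·55 = 12 + 150 + 344 + 30 + 248 + 55 = 839; overall_A = 839/15 = 55.9333.
Version B weighted sum = 1·40 + 3·75 + 4·92 + 2·38 + 4·44 + 1·42 = 40 + 225 + 368 + 76 + 176 + 42 = 927; overall_B = 927/15 = 61.8000.
Difference = 55.9333 − 61.8000 = -5.8667 ≈ -5.9.

-5.9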